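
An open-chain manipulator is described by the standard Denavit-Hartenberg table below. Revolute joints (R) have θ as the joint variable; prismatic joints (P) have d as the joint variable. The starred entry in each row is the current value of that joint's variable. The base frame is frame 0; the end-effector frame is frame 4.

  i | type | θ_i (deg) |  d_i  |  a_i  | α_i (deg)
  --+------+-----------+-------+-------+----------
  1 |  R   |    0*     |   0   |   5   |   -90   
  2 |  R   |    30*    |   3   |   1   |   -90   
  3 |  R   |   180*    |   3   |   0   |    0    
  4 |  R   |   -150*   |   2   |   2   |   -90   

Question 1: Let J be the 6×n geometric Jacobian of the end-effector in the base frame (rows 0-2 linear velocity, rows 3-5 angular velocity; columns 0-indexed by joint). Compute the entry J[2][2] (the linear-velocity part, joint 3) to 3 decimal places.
0.500

axis z_2 = (-0.5000,0.0000,-0.8660); lever o_n−o_2 = (-1.0000,-1.0000,-5.1962)
cross product → J_v[:, 2] = (-0.8660,-1.7321,0.5000)
J_ω[:, 2] = z_2
entry J[2][2] = 0.5000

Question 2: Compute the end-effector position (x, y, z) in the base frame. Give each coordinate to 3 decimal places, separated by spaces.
4.866 2.000 -5.696

after link 1: o_1 = (5.0000, 0.0000, 0.0000)
after link 2: o_2 = (5.8660, 3.0000, -0.5000)
after link 3: o_3 = (4.3660, 3.0000, -3.0981)
after link 4: o_4 = (4.8660, 2.0000, -5.6962)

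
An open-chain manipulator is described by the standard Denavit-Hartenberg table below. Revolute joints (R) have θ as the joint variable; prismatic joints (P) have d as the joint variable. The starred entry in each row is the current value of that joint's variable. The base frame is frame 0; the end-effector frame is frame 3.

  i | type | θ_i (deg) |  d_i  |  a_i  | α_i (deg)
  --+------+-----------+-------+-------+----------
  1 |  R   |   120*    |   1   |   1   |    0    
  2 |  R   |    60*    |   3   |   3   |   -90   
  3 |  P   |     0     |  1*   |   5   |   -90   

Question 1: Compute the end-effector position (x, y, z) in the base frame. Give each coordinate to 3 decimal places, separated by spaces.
-8.500 -0.134 4.000

after link 1: o_1 = (-0.5000, 0.8660, 1.0000)
after link 2: o_2 = (-3.5000, 0.8660, 4.0000)
after link 3: o_3 = (-8.5000, -0.1340, 4.0000)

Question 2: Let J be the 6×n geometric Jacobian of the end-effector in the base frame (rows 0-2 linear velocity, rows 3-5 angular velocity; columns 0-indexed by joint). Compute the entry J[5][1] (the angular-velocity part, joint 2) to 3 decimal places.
1.000

axis z_1 = (0.0000,0.0000,1.0000); lever o_n−o_1 = (-8.0000,-1.0000,3.0000)
cross product → J_v[:, 1] = (1.0000,-8.0000,0.0000)
J_ω[:, 1] = z_1
entry J[5][1] = 1.0000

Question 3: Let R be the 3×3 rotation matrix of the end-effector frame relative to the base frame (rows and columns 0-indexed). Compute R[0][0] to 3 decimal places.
End-effector x-axis (col 0 of R) = (-1.0000,0.0000,0.0000)
R[0][0] = -1.0000

-1.000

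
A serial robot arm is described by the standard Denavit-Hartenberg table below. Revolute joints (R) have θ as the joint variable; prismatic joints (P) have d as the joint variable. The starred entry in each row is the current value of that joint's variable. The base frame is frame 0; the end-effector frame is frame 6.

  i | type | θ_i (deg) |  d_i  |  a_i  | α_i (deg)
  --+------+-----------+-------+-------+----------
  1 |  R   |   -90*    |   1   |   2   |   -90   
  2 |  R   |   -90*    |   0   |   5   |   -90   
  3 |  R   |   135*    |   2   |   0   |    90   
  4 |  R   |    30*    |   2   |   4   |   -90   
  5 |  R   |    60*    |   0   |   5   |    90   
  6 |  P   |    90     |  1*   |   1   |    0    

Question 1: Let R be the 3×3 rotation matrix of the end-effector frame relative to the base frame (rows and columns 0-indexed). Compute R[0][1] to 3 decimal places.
End-effector y-axis (col 1 of R) = (-0.3062,0.2500,0.9186)
R[0][1] = -0.3062

-0.306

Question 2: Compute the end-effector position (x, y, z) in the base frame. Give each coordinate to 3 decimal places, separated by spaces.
-2.863 -8.549 0.549

after link 1: o_1 = (0.0000, -2.0000, 1.0000)
after link 2: o_2 = (-0.0000, -2.0000, 6.0000)
after link 3: o_3 = (0.0000, -4.0000, 6.0000)
after link 4: o_4 = (-3.8637, -6.0000, 4.9647)
after link 5: o_5 = (-2.3328, -7.2500, 0.3719)
after link 6: o_6 = (-2.8631, -8.5490, 0.5487)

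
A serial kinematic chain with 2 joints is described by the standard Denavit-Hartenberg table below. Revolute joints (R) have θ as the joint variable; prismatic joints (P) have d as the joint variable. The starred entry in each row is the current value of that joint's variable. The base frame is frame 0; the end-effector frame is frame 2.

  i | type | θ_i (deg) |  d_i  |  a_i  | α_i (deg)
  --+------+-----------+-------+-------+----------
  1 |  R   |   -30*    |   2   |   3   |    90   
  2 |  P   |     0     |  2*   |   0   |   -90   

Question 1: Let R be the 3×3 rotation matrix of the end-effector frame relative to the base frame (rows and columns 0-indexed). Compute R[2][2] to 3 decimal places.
End-effector z-axis (col 2 of R) = (0.0000,0.0000,1.0000)
R[2][2] = 1.0000

1.000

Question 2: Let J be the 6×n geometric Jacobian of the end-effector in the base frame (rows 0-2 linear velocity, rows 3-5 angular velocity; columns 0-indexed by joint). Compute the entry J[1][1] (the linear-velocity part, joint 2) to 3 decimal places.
prismatic axis z_1 = (-0.5000,-0.8660,0.0000)
J_v[:, 1] = z_1; J_ω[:, 1] = (0,0,0)
entry J[1][1] = -0.8660

-0.866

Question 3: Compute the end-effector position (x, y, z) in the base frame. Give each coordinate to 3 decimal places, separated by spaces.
1.598 -3.232 2.000

after link 1: o_1 = (2.5981, -1.5000, 2.0000)
after link 2: o_2 = (1.5981, -3.2321, 2.0000)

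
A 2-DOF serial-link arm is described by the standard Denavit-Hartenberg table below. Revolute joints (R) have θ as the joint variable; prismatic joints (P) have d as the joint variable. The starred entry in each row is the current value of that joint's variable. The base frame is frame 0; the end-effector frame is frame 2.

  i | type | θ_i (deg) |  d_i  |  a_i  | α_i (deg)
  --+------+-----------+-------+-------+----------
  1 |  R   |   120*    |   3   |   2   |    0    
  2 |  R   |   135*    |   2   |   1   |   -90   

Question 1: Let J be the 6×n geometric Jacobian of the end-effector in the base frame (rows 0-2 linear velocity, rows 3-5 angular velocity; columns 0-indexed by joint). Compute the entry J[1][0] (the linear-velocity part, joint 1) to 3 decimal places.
-1.259

axis z_0 = ẑ; lever o_n−o_0 = (-1.2588,0.7661,5.0000)
cross product → J_v[:, 0] = (-0.7661,-1.2588,0.0000)
J_ω[:, 0] = z_0
entry J[1][0] = -1.2588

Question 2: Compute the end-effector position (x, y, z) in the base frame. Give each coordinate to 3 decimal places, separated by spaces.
-1.259 0.766 5.000

after link 1: o_1 = (-1.0000, 1.7321, 3.0000)
after link 2: o_2 = (-1.2588, 0.7661, 5.0000)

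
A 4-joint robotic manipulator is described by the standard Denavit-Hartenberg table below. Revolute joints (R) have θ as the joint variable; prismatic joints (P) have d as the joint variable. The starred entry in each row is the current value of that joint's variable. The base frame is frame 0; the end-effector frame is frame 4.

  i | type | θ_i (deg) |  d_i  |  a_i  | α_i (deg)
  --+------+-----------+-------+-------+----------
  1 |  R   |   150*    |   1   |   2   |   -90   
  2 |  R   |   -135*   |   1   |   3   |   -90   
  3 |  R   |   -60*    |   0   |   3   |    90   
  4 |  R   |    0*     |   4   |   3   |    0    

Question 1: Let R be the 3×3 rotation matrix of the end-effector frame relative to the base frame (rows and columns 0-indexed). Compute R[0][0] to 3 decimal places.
End-effector x-axis (col 0 of R) = (-0.1268,-0.9268,0.3536)
R[0][0] = -0.1268

-0.127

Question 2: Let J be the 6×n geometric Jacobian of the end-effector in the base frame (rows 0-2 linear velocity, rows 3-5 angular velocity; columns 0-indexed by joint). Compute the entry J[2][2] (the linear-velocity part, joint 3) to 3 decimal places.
axis z_2 = (-0.6124,0.3536,0.7071); lever o_n−o_2 = (-3.8823,-6.0680,-0.3282)
cross product → J_v[:, 2] = (4.1747,-2.9461,5.0884)
J_ω[:, 2] = z_2
entry J[2][2] = 5.0884

5.088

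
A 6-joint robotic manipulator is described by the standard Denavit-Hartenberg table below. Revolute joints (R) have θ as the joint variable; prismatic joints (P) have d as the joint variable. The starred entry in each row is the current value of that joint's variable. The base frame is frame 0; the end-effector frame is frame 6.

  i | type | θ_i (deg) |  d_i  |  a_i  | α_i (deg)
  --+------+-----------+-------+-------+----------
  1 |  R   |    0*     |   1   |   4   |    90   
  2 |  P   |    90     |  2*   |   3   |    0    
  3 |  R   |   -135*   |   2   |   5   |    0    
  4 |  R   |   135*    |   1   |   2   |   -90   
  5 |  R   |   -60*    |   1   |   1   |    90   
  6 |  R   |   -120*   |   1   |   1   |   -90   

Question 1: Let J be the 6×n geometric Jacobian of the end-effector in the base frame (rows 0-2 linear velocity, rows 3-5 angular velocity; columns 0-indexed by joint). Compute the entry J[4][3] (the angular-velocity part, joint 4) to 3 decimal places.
-1.000

axis z_3 = (0.0000,-1.0000,0.0000); lever o_n−o_3 = (-0.1340,-1.9330,1.3840)
cross product → J_v[:, 3] = (-1.3840,-0.0000,-0.1340)
J_ω[:, 3] = z_3
entry J[4][3] = -1.0000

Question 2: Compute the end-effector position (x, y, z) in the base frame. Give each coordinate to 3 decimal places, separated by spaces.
after link 1: o_1 = (4.0000, 0.0000, 1.0000)
after link 2: o_2 = (4.0000, -2.0000, 4.0000)
after link 3: o_3 = (7.5355, -4.0000, 0.4645)
after link 4: o_4 = (7.5355, -5.0000, 2.4645)
after link 5: o_5 = (6.5355, -5.8660, 2.9645)
after link 6: o_6 = (7.4016, -5.9330, 1.8484)

7.402 -5.933 1.848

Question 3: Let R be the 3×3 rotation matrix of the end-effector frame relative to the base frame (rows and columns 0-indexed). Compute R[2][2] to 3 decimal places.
0.433

End-effector z-axis (col 2 of R) = (0.5000,-0.7500,0.4330)
R[2][2] = 0.4330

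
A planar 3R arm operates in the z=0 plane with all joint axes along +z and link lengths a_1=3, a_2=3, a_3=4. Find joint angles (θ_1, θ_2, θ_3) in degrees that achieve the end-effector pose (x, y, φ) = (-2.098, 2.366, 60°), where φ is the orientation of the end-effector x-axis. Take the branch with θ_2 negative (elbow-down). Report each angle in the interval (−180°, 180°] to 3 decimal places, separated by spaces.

wrist centre = target − a_3·(cos φ, sin φ) = (-4.0980, -1.0981)
cos θ_2 = (17.9994−3²−3²)/(2·3·3) = -0.0000; θ_2 = -90.0018° (elbow-down)
β = atan2(-1.0981,-4.0980) = -164.9994°; ψ = atan2(-3.0000,2.9999) = -45.0009°
θ_1 = β − ψ = -119.9985°
θ_3 = φ − θ_1 − θ_2 = -89.9997° (wrapped to (-180°,180°])

-119.998 -90.002 -90.000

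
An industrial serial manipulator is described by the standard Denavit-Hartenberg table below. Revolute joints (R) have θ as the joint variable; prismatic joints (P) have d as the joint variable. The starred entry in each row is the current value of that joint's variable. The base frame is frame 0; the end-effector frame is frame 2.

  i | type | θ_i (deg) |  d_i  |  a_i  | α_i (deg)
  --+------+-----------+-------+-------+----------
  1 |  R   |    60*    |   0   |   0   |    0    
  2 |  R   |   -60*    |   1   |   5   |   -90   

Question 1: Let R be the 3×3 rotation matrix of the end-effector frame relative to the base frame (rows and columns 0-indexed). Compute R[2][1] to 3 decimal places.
End-effector y-axis (col 1 of R) = (0.0000,0.0000,-1.0000)
R[2][1] = -1.0000

-1.000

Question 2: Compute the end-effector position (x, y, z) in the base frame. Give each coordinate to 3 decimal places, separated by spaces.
after link 1: o_1 = (0.0000, 0.0000, 0.0000)
after link 2: o_2 = (5.0000, 0.0000, 1.0000)

5.000 0.000 1.000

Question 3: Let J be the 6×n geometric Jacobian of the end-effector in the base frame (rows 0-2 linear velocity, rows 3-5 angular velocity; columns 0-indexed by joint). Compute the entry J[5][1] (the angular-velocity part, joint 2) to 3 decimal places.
1.000

axis z_1 = (0.0000,0.0000,1.0000); lever o_n−o_1 = (5.0000,0.0000,1.0000)
cross product → J_v[:, 1] = (0.0000,5.0000,0.0000)
J_ω[:, 1] = z_1
entry J[5][1] = 1.0000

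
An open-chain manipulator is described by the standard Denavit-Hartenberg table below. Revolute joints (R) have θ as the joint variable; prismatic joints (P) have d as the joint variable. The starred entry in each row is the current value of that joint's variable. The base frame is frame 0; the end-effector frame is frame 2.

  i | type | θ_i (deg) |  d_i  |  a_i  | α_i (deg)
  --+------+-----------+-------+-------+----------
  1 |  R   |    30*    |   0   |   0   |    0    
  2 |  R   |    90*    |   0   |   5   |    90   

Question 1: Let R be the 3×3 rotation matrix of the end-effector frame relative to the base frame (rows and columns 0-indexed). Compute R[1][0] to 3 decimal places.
End-effector x-axis (col 0 of R) = (-0.5000,0.8660,0.0000)
R[1][0] = 0.8660

0.866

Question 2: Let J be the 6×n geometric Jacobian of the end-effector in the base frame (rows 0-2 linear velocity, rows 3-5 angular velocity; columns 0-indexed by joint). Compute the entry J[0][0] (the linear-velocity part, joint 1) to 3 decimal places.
-4.330

axis z_0 = ẑ; lever o_n−o_0 = (-2.5000,4.3301,0.0000)
cross product → J_v[:, 0] = (-4.3301,-2.5000,0.0000)
J_ω[:, 0] = z_0
entry J[0][0] = -4.3301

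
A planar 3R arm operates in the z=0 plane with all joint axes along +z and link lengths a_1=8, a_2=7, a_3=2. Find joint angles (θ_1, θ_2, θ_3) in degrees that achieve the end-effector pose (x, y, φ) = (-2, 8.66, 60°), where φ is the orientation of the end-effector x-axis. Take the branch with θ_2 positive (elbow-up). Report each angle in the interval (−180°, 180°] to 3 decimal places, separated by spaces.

wrist centre = target − a_3·(cos φ, sin φ) = (-3.0000, 6.9279)
cos θ_2 = (56.9965−8²−7²)/(2·8·7) = -0.5000; θ_2 = 120.0021° (elbow-up)
β = atan2(6.9279,-3.0000) = 113.4140°; ψ = atan2(6.0621,4.4998) = 53.4140°
θ_1 = β − ψ = 60.0000°
θ_3 = φ − θ_1 − θ_2 = -120.0021° (wrapped to (-180°,180°])

60.000 120.002 -120.002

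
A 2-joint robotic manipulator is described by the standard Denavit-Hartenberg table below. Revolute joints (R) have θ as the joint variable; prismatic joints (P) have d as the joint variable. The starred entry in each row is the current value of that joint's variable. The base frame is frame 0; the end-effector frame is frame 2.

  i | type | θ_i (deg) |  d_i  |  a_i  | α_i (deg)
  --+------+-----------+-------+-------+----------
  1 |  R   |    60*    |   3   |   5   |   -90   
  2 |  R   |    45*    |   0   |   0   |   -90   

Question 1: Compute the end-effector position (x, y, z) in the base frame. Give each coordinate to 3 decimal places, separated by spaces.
after link 1: o_1 = (2.5000, 4.3301, 3.0000)
after link 2: o_2 = (2.5000, 4.3301, 3.0000)

2.500 4.330 3.000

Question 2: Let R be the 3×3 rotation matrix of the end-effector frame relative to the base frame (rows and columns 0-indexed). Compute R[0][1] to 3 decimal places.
0.866

End-effector y-axis (col 1 of R) = (0.8660,-0.5000,-0.0000)
R[0][1] = 0.8660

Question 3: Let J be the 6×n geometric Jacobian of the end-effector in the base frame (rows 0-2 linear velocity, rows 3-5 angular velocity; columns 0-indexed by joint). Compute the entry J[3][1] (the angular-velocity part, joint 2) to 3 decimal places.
axis z_1 = (-0.8660,0.5000,0.0000); lever o_n−o_1 = (0.0000,0.0000,0.0000)
cross product → J_v[:, 1] = (0.0000,0.0000,-0.0000)
J_ω[:, 1] = z_1
entry J[3][1] = -0.8660

-0.866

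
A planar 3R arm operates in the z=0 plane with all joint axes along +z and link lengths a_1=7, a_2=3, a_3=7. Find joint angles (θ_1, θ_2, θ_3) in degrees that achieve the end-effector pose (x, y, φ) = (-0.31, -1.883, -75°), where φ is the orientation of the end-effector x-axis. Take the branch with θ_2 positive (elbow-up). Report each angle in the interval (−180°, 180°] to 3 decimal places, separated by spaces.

wrist centre = target − a_3·(cos φ, sin φ) = (-2.1217, 4.8785)
cos θ_2 = (28.3013−7²−3²)/(2·7·3) = -0.7071; θ_2 = 135.0004° (elbow-up)
β = atan2(4.8785,-2.1217) = 113.5050°; ψ = atan2(2.1213,4.8787) = 23.5000°
θ_1 = β − ψ = 90.0050°
θ_3 = φ − θ_1 − θ_2 = 59.9946° (wrapped to (-180°,180°])

90.005 135.000 59.995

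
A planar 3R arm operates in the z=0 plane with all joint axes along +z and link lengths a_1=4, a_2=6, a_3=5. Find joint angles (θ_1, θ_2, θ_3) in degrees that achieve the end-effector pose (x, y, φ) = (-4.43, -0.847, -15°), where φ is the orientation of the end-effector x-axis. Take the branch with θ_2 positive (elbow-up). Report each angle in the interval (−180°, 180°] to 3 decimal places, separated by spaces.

149.999 45.001 150.000

wrist centre = target − a_3·(cos φ, sin φ) = (-9.2596, 0.4471)
cos θ_2 = (85.9406−4²−6²)/(2·4·6) = 0.7071; θ_2 = 45.0008° (elbow-up)
β = atan2(0.4471,-9.2596) = 177.2357°; ψ = atan2(4.2427,8.2426) = 27.2362°
θ_1 = β − ψ = 149.9994°
θ_3 = φ − θ_1 − θ_2 = 149.9997° (wrapped to (-180°,180°])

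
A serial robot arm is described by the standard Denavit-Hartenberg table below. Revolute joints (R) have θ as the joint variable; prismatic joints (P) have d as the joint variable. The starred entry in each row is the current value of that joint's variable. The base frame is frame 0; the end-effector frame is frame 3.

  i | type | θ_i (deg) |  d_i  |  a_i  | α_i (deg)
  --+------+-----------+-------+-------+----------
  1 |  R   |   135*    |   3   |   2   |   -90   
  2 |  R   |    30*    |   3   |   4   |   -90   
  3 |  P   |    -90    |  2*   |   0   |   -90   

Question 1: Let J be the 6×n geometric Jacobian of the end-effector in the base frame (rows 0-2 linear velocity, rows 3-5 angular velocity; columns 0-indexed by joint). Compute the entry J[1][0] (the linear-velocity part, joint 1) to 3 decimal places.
-5.278

axis z_0 = ẑ; lever o_n−o_0 = (-5.2779,1.0353,-0.7321)
cross product → J_v[:, 0] = (-1.0353,-5.2779,0.0000)
J_ω[:, 0] = z_0
entry J[1][0] = -5.2779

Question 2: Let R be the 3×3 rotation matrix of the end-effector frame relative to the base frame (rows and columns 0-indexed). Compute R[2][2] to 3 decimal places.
-0.500

End-effector z-axis (col 2 of R) = (-0.6124,0.6124,-0.5000)
R[2][2] = -0.5000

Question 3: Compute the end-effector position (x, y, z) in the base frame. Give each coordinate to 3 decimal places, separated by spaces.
-5.278 1.035 -0.732

after link 1: o_1 = (-1.4142, 1.4142, 3.0000)
after link 2: o_2 = (-5.9850, 1.7424, 1.0000)
after link 3: o_3 = (-5.2779, 1.0353, -0.7321)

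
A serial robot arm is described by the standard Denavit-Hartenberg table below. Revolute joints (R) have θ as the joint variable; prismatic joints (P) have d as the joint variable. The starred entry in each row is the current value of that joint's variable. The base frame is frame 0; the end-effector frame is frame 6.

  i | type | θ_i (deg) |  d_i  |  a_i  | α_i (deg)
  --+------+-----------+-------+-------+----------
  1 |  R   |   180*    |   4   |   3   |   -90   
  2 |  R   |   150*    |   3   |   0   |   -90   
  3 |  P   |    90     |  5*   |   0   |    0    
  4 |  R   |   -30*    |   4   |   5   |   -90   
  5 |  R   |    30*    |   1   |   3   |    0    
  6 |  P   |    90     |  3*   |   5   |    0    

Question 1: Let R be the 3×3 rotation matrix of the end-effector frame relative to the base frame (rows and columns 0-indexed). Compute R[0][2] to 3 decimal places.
End-effector z-axis (col 2 of R) = (-0.7500,0.5000,0.4330)
R[0][2] = -0.7500

-0.750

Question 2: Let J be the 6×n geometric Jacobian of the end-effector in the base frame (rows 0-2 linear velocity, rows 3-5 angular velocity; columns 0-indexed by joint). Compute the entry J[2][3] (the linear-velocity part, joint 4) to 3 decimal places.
axis z_3 = (0.5000,-0.0000,0.8660); lever o_n−o_3 = (-1.7075,6.4151,-1.1274)
cross product → J_v[:, 3] = (-5.5556,-0.9151,3.2075)
J_ω[:, 3] = z_3
entry J[2][3] = 3.2075

3.208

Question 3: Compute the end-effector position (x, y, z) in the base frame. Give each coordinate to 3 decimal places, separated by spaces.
after link 1: o_1 = (-3.0000, 0.0000, 4.0000)
after link 2: o_2 = (-3.0000, -3.0000, 4.0000)
after link 3: o_3 = (-0.5000, -3.0000, 8.3301)
after link 4: o_4 = (3.6651, 1.3301, 10.5442)
after link 5: o_5 = (3.2901, 4.0801, 9.0287)
after link 6: o_6 = (-2.2075, 3.4151, 7.2027)

-2.208 3.415 7.203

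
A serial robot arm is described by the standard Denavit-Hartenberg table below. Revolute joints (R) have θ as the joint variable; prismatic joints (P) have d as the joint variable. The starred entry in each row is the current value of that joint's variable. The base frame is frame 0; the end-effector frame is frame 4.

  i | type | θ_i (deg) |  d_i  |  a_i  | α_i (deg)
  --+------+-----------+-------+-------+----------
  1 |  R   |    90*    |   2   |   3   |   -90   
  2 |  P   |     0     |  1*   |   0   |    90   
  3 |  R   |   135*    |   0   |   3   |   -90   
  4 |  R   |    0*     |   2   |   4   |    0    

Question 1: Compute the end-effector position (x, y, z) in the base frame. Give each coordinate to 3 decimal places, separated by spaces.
-4.536 -3.364 2.000

after link 1: o_1 = (0.0000, 3.0000, 2.0000)
after link 2: o_2 = (-1.0000, 3.0000, 2.0000)
after link 3: o_3 = (-3.1213, 0.8787, 2.0000)
after link 4: o_4 = (-4.5355, -3.3640, 2.0000)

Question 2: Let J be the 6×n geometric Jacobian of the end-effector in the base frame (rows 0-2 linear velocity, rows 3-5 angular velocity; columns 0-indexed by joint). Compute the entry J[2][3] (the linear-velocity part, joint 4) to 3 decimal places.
axis z_3 = (0.7071,-0.7071,0.0000); lever o_n−o_3 = (-1.4142,-4.2426,0.0000)
cross product → J_v[:, 3] = (0.0000,-0.0000,-4.0000)
J_ω[:, 3] = z_3
entry J[2][3] = -4.0000

-4.000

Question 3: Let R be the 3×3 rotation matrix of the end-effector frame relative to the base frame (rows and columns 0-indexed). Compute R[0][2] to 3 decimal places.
0.707

End-effector z-axis (col 2 of R) = (0.7071,-0.7071,0.0000)
R[0][2] = 0.7071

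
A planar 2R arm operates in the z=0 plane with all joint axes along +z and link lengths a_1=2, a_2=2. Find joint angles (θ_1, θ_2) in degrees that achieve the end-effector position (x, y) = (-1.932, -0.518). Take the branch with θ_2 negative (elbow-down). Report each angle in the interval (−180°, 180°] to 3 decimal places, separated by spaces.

cos θ_2 = (4.0009−2²−2²)/(2·2·2) = -0.4999; θ_2 = -119.9922° (elbow-down)
β = atan2(-0.5180,-1.9320) = -164.9911°; ψ = atan2(-1.7322,1.0002) = -59.9961°
θ_1 = β − ψ = -104.9950°

-104.995 -119.992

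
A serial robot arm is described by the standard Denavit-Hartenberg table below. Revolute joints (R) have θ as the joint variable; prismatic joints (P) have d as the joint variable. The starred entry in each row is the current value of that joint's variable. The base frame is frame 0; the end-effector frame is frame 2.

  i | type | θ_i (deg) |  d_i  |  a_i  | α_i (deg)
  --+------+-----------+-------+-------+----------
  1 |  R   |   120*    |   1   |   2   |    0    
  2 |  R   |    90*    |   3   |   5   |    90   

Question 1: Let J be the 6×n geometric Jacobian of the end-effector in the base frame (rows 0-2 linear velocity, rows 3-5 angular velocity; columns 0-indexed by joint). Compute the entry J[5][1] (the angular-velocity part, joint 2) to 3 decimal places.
axis z_1 = (0.0000,0.0000,1.0000); lever o_n−o_1 = (-4.3301,-2.5000,3.0000)
cross product → J_v[:, 1] = (2.5000,-4.3301,0.0000)
J_ω[:, 1] = z_1
entry J[5][1] = 1.0000

1.000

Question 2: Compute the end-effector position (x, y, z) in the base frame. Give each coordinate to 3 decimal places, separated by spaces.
-5.330 -0.768 4.000

after link 1: o_1 = (-1.0000, 1.7321, 1.0000)
after link 2: o_2 = (-5.3301, -0.7679, 4.0000)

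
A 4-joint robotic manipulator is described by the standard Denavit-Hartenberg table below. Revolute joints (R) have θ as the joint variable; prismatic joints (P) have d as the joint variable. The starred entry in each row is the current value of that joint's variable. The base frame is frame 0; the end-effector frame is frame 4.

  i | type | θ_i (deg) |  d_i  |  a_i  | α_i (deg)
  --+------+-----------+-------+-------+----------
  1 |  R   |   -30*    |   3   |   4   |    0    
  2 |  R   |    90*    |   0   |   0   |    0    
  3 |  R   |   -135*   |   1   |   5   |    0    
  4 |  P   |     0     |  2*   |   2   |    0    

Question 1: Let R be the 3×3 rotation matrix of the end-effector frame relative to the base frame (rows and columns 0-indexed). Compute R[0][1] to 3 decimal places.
0.966

End-effector y-axis (col 1 of R) = (0.9659,0.2588,0.0000)
R[0][1] = 0.9659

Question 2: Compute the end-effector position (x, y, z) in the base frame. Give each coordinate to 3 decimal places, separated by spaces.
after link 1: o_1 = (3.4641, -2.0000, 3.0000)
after link 2: o_2 = (3.4641, -2.0000, 3.0000)
after link 3: o_3 = (4.7582, -6.8296, 4.0000)
after link 4: o_4 = (5.2758, -8.7615, 6.0000)

5.276 -8.761 6.000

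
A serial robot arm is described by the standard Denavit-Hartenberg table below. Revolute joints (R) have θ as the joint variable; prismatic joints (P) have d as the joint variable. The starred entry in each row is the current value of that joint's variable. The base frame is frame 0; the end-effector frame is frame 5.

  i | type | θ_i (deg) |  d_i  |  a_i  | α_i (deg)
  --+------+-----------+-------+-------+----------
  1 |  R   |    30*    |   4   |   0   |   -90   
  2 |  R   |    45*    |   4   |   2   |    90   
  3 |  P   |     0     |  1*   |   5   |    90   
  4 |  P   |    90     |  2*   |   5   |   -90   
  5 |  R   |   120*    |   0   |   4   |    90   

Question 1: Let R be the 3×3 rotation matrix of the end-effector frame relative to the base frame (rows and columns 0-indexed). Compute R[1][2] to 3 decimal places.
0.739

End-effector z-axis (col 2 of R) = (0.2803,0.7392,0.6124)
R[1][2] = 0.7392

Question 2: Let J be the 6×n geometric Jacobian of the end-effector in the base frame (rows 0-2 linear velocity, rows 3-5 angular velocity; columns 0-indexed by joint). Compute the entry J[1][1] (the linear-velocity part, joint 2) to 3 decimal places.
-1.061

axis z_1 = (-0.5000,0.8660,0.0000); lever o_n−o_1 = (4.0040,8.6211,-2.1213)
cross product → J_v[:, 1] = (-1.8371,-1.0607,-7.7782)
J_ω[:, 1] = z_1
entry J[1][1] = -1.0607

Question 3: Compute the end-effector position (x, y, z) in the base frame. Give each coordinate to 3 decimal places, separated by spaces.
after link 1: o_1 = (0.0000, 0.0000, 4.0000)
after link 2: o_2 = (-0.7753, 4.1712, 2.5858)
after link 3: o_3 = (2.8990, 6.2925, -0.2426)
after link 4: o_4 = (6.9608, 6.3282, 3.2929)
after link 5: o_5 = (4.0040, 8.6211, 1.8787)

4.004 8.621 1.879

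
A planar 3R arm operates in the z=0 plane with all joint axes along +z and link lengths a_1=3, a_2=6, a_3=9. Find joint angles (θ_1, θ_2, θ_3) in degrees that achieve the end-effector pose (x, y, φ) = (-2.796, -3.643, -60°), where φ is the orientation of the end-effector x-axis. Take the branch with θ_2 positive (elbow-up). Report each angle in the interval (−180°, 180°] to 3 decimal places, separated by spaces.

120.013 44.981 135.006

wrist centre = target − a_3·(cos φ, sin φ) = (-7.2960, 4.1512)
cos θ_2 = (70.4643−3²−6²)/(2·3·6) = 0.7073; θ_2 = 44.9809° (elbow-up)
β = atan2(4.1512,-7.2960) = 150.3613°; ψ = atan2(4.2412,7.2441) = 30.3480°
θ_1 = β − ψ = 120.0133°
θ_3 = φ − θ_1 − θ_2 = 135.0058° (wrapped to (-180°,180°])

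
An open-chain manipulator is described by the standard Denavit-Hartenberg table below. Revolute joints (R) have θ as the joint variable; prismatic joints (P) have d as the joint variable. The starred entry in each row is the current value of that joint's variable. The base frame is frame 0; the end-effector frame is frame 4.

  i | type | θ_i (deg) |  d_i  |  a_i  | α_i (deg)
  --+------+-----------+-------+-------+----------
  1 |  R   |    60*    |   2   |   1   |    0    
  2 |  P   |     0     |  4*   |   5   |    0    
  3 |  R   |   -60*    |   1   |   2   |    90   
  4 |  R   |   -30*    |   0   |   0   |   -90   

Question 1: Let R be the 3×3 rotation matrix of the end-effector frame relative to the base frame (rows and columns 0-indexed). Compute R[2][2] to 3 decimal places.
End-effector z-axis (col 2 of R) = (0.5000,-0.0000,0.8660)
R[2][2] = 0.8660

0.866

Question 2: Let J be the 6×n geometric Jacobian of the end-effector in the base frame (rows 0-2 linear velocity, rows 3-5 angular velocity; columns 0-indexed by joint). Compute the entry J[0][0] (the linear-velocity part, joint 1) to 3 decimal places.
axis z_0 = ẑ; lever o_n−o_0 = (5.0000,5.1962,7.0000)
cross product → J_v[:, 0] = (-5.1962,5.0000,0.0000)
J_ω[:, 0] = z_0
entry J[0][0] = -5.1962

-5.196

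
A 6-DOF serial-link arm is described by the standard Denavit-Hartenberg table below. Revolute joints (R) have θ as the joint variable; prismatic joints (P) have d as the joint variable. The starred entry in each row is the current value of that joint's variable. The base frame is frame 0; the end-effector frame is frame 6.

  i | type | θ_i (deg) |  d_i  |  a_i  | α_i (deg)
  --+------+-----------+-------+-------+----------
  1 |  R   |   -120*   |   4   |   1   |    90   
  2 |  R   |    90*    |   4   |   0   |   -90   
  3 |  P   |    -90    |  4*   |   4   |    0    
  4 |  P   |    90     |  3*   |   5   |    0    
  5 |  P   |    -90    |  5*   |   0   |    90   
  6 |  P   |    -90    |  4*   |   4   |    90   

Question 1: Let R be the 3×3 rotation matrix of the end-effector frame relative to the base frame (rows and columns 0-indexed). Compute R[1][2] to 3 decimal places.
End-effector z-axis (col 2 of R) = (0.8660,-0.5000,-0.0000)
R[1][2] = -0.5000

-0.500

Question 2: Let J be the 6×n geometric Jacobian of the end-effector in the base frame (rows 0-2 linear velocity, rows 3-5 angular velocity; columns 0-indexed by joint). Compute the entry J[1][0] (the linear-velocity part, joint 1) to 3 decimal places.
-3.428

axis z_0 = ẑ; lever o_n−o_0 = (-3.4282,10.0622,5.0000)
cross product → J_v[:, 0] = (-10.0622,-3.4282,0.0000)
J_ω[:, 0] = z_0
entry J[1][0] = -3.4282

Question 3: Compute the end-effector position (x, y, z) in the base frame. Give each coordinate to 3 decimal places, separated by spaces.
after link 1: o_1 = (-0.5000, -0.8660, 4.0000)
after link 2: o_2 = (-3.9641, 1.1340, 4.0000)
after link 3: o_3 = (-5.4282, 6.5981, 4.0000)
after link 4: o_4 = (-3.9282, 9.1962, 9.0000)
after link 5: o_5 = (-1.4282, 13.5263, 9.0000)
after link 6: o_6 = (-3.4282, 10.0622, 5.0000)

-3.428 10.062 5.000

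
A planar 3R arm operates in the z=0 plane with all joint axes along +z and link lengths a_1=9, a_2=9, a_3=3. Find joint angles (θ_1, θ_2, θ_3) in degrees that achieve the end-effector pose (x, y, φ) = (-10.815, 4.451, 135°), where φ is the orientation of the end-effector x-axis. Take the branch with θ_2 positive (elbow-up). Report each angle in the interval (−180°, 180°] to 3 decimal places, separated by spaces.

wrist centre = target − a_3·(cos φ, sin φ) = (-8.6937, 2.3297)
cos θ_2 = (81.0075−9²−9²)/(2·9·9) = -0.5000; θ_2 = 119.9969° (elbow-up)
β = atan2(2.3297,-8.6937) = 164.9987°; ψ = atan2(7.7945,4.5004) = 59.9985°
θ_1 = β − ψ = 105.0002°
θ_3 = φ − θ_1 − θ_2 = -89.9972° (wrapped to (-180°,180°])

105.000 119.997 -89.997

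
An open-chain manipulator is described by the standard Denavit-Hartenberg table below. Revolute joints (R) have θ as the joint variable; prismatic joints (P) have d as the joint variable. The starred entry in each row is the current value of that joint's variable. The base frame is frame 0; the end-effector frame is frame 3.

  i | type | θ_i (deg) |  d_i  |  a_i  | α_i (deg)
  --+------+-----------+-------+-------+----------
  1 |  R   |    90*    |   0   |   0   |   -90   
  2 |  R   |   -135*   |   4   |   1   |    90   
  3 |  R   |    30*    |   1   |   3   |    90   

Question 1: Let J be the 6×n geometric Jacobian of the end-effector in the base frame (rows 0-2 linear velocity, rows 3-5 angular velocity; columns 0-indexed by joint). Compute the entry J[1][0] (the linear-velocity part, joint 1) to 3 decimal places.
axis z_0 = ẑ; lever o_n−o_0 = (-5.5000,-3.2513,1.8371)
cross product → J_v[:, 0] = (3.2513,-5.5000,0.0000)
J_ω[:, 0] = z_0
entry J[1][0] = -5.5000

-5.500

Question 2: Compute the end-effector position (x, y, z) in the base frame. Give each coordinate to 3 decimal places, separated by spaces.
after link 1: o_1 = (0.0000, 0.0000, 0.0000)
after link 2: o_2 = (-4.0000, -0.7071, 0.7071)
after link 3: o_3 = (-5.5000, -3.2513, 1.8371)

-5.500 -3.251 1.837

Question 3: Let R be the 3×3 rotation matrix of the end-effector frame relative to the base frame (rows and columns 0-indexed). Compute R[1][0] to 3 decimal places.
End-effector x-axis (col 0 of R) = (-0.5000,-0.6124,0.6124)
R[1][0] = -0.6124

-0.612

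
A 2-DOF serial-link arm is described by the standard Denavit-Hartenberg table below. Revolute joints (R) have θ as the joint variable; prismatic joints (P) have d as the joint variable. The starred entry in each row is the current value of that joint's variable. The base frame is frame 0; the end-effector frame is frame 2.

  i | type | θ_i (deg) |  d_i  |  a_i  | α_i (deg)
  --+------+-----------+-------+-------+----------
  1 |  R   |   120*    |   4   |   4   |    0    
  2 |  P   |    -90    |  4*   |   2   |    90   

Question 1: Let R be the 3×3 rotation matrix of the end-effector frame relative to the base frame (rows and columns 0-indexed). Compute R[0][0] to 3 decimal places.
End-effector x-axis (col 0 of R) = (0.8660,0.5000,0.0000)
R[0][0] = 0.8660

0.866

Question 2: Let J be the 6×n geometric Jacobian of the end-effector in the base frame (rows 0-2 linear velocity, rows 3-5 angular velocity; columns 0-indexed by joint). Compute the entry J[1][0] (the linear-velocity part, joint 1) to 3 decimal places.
axis z_0 = ẑ; lever o_n−o_0 = (-0.2679,4.4641,8.0000)
cross product → J_v[:, 0] = (-4.4641,-0.2679,0.0000)
J_ω[:, 0] = z_0
entry J[1][0] = -0.2679

-0.268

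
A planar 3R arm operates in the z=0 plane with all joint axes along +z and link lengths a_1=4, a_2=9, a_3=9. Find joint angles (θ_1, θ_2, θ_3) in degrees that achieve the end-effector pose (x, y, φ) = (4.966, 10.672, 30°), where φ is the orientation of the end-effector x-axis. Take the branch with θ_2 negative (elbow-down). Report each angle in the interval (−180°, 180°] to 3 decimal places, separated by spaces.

wrist centre = target − a_3·(cos φ, sin φ) = (-2.8282, 6.1720)
cos θ_2 = (46.0925−4²−9²)/(2·4·9) = -0.7070; θ_2 = -134.9953° (elbow-down)
β = atan2(6.1720,-2.8282) = 114.6189°; ψ = atan2(-6.3645,-2.3634) = -110.3724°
θ_1 = β − ψ = 224.9913°
θ_3 = φ − θ_1 − θ_2 = -59.9960° (wrapped to (-180°,180°])

-135.009 -134.995 -59.996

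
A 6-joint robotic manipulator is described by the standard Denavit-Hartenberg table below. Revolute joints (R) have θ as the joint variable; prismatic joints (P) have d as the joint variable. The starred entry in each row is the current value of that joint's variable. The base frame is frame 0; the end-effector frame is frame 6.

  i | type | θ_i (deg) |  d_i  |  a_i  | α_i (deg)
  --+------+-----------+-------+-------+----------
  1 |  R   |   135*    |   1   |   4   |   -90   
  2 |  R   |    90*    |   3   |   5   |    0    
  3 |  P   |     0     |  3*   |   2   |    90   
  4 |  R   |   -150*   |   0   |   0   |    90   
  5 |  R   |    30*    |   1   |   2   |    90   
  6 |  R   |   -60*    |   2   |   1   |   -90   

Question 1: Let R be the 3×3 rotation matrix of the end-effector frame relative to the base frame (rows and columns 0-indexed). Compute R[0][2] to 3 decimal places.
-0.347

End-effector z-axis (col 2 of R) = (-0.3472,0.2652,0.8995)
R[0][2] = -0.3472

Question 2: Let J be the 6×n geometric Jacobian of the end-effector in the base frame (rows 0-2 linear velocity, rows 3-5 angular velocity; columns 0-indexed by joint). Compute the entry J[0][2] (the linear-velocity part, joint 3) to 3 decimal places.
-0.707

prismatic axis z_2 = (-0.7071,-0.7071,0.0000)
J_v[:, 2] = z_2; J_ω[:, 2] = (0,0,0)
entry J[0][2] = -0.7071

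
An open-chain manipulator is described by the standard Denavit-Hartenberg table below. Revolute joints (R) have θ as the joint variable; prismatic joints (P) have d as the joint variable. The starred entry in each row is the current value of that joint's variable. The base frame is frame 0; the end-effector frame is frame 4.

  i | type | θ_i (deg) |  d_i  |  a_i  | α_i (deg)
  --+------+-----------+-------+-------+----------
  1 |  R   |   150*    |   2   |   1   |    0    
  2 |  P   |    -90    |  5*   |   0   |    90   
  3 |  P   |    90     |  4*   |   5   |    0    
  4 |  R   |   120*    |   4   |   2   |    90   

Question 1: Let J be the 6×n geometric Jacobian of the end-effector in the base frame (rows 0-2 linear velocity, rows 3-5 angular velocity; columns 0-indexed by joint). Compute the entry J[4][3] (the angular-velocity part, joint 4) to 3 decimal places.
axis z_3 = (0.8660,-0.5000,0.0000); lever o_n−o_3 = (2.5981,-3.5000,-1.0000)
cross product → J_v[:, 3] = (0.5000,0.8660,-1.7321)
J_ω[:, 3] = z_3
entry J[4][3] = -0.5000

-0.500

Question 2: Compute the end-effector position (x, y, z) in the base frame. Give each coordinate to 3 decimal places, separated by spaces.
5.196 -5.000 11.000

after link 1: o_1 = (-0.8660, 0.5000, 2.0000)
after link 2: o_2 = (-0.8660, 0.5000, 7.0000)
after link 3: o_3 = (2.5981, -1.5000, 12.0000)
after link 4: o_4 = (5.1962, -5.0000, 11.0000)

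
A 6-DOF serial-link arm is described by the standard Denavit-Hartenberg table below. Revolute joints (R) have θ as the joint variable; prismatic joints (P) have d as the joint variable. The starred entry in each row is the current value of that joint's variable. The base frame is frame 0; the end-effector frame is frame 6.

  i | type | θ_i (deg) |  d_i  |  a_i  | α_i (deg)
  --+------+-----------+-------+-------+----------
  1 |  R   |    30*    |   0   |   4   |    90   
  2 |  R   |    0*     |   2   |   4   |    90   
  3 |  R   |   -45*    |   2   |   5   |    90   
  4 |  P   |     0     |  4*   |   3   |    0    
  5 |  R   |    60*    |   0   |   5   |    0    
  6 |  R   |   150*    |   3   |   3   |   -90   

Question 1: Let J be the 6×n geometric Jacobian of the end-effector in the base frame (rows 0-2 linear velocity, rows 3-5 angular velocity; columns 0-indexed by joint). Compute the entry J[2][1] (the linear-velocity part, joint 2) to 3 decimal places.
axis z_1 = (0.5000,-0.8660,0.0000); lever o_n−o_1 = (-0.2522,9.7124,-4.8301)
cross product → J_v[:, 1] = (4.1830,2.4151,4.6378)
J_ω[:, 1] = z_1
entry J[2][1] = 4.6378

4.638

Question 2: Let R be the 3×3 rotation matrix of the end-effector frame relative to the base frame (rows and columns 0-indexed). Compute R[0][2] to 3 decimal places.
0.129

End-effector z-axis (col 2 of R) = (0.1294,0.4830,0.8660)
R[0][2] = 0.1294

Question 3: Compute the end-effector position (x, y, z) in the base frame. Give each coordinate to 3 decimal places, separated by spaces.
after link 1: o_1 = (3.4641, 2.0000, 0.0000)
after link 2: o_2 = (7.9282, 2.2679, 0.0000)
after link 3: o_3 = (9.2223, 7.0976, -2.0000)
after link 4: o_4 = (6.1351, 11.0306, -2.0000)
after link 5: o_5 = (6.7821, 13.4454, -6.3301)
after link 6: o_6 = (3.2119, 11.7124, -4.8301)

3.212 11.712 -4.830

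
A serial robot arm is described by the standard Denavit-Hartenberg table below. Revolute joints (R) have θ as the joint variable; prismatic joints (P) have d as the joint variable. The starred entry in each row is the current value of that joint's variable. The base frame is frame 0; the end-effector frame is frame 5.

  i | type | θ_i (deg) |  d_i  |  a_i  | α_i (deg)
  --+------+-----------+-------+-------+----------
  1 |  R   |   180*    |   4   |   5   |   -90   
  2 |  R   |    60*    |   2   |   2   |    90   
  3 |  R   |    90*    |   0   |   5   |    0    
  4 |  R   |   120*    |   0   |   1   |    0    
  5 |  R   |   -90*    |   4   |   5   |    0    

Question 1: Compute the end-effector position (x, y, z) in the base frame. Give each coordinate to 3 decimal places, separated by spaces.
-7.781 -10.830 7.183

after link 1: o_1 = (-5.0000, 0.0000, 4.0000)
after link 2: o_2 = (-6.0000, -2.0000, 2.2679)
after link 3: o_3 = (-6.0000, -7.0000, 2.2679)
after link 4: o_4 = (-5.5670, -6.5000, 3.0179)
after link 5: o_5 = (-7.7811, -10.8301, 7.1830)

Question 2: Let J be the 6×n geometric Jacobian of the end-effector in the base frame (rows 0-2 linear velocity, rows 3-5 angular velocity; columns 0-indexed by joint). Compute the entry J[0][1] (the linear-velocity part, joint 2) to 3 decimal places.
axis z_1 = (-0.0000,-1.0000,0.0000); lever o_n−o_1 = (-2.7811,-10.8301,3.1830)
cross product → J_v[:, 1] = (-3.1830,0.0000,-2.7811)
J_ω[:, 1] = z_1
entry J[0][1] = -3.1830

-3.183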